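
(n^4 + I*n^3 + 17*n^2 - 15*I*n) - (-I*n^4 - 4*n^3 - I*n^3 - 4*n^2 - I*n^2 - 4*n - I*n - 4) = n^4 + I*n^4 + 4*n^3 + 2*I*n^3 + 21*n^2 + I*n^2 + 4*n - 14*I*n + 4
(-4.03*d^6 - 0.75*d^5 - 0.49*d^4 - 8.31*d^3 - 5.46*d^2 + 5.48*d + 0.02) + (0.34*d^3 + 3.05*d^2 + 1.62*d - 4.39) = -4.03*d^6 - 0.75*d^5 - 0.49*d^4 - 7.97*d^3 - 2.41*d^2 + 7.1*d - 4.37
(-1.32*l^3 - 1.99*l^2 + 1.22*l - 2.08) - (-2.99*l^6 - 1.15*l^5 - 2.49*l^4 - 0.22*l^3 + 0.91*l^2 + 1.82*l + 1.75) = 2.99*l^6 + 1.15*l^5 + 2.49*l^4 - 1.1*l^3 - 2.9*l^2 - 0.6*l - 3.83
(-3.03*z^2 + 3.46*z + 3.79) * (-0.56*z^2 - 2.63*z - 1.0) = 1.6968*z^4 + 6.0313*z^3 - 8.1922*z^2 - 13.4277*z - 3.79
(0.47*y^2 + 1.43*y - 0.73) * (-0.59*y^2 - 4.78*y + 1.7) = -0.2773*y^4 - 3.0903*y^3 - 5.6057*y^2 + 5.9204*y - 1.241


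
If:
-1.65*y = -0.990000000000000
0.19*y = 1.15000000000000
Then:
No Solution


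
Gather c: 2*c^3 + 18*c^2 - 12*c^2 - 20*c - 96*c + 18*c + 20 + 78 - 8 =2*c^3 + 6*c^2 - 98*c + 90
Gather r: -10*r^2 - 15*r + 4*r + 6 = -10*r^2 - 11*r + 6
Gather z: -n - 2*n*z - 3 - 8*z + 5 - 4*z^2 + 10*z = -n - 4*z^2 + z*(2 - 2*n) + 2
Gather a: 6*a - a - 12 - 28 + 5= 5*a - 35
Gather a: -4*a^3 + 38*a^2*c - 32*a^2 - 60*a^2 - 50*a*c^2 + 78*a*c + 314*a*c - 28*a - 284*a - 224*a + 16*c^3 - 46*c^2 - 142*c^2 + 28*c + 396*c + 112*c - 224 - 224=-4*a^3 + a^2*(38*c - 92) + a*(-50*c^2 + 392*c - 536) + 16*c^3 - 188*c^2 + 536*c - 448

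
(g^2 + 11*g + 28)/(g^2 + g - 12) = (g + 7)/(g - 3)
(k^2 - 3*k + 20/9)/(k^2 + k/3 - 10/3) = (k - 4/3)/(k + 2)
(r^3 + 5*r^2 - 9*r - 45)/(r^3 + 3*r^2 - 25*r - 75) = (r - 3)/(r - 5)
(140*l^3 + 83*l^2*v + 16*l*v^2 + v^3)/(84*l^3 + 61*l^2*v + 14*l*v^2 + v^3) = (5*l + v)/(3*l + v)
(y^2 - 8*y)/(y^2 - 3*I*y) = (y - 8)/(y - 3*I)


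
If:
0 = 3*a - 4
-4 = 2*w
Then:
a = 4/3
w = -2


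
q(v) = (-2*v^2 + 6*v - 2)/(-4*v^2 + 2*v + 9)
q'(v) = (6 - 4*v)/(-4*v^2 + 2*v + 9) + (8*v - 2)*(-2*v^2 + 6*v - 2)/(-4*v^2 + 2*v + 9)^2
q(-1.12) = -6.44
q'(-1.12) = 46.55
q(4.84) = 0.26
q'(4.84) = 0.05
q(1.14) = 0.37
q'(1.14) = 0.67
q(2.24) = -0.21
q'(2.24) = 0.96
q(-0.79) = -1.62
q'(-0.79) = 4.60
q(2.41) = -0.09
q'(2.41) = 0.55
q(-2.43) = 1.46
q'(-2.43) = 0.80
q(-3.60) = 0.99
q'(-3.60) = 0.20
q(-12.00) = 0.61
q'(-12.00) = 0.01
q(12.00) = 0.40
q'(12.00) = 0.01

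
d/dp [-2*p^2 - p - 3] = -4*p - 1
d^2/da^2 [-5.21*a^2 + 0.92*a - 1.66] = -10.4200000000000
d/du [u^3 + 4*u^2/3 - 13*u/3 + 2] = 3*u^2 + 8*u/3 - 13/3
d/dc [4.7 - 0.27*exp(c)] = -0.27*exp(c)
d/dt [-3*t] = -3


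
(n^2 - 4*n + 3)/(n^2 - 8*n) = (n^2 - 4*n + 3)/(n*(n - 8))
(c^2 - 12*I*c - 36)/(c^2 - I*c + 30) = (c - 6*I)/(c + 5*I)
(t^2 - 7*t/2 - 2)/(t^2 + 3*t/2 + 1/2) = (t - 4)/(t + 1)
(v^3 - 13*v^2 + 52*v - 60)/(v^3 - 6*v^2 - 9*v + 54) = (v^2 - 7*v + 10)/(v^2 - 9)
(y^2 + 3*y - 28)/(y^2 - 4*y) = (y + 7)/y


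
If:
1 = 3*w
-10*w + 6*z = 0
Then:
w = 1/3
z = 5/9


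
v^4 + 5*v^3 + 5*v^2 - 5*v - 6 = (v - 1)*(v + 1)*(v + 2)*(v + 3)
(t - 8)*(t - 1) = t^2 - 9*t + 8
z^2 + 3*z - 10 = (z - 2)*(z + 5)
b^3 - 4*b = b*(b - 2)*(b + 2)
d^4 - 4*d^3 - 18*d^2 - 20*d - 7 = (d - 7)*(d + 1)^3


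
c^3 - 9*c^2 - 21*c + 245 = (c - 7)^2*(c + 5)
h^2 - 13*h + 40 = (h - 8)*(h - 5)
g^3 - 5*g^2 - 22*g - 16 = (g - 8)*(g + 1)*(g + 2)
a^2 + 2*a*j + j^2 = (a + j)^2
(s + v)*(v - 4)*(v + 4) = s*v^2 - 16*s + v^3 - 16*v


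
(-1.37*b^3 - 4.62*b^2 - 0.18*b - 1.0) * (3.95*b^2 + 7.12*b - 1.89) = -5.4115*b^5 - 28.0034*b^4 - 31.0161*b^3 + 3.5002*b^2 - 6.7798*b + 1.89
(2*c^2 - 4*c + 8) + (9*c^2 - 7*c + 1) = 11*c^2 - 11*c + 9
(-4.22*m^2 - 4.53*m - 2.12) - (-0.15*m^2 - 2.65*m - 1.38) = -4.07*m^2 - 1.88*m - 0.74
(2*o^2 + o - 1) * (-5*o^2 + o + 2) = -10*o^4 - 3*o^3 + 10*o^2 + o - 2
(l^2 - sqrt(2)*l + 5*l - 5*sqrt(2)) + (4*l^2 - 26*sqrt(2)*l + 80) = 5*l^2 - 27*sqrt(2)*l + 5*l - 5*sqrt(2) + 80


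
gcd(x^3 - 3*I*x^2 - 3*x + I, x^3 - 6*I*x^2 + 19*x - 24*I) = x - I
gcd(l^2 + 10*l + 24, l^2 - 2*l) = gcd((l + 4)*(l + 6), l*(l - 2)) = 1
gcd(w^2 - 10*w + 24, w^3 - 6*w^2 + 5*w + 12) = w - 4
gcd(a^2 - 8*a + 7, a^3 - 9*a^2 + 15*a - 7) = a^2 - 8*a + 7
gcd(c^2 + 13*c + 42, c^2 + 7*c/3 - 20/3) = 1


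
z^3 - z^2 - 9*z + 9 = (z - 3)*(z - 1)*(z + 3)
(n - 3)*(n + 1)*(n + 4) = n^3 + 2*n^2 - 11*n - 12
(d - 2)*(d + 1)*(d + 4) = d^3 + 3*d^2 - 6*d - 8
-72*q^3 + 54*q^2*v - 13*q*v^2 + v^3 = (-6*q + v)*(-4*q + v)*(-3*q + v)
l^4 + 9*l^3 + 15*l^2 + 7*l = l*(l + 1)^2*(l + 7)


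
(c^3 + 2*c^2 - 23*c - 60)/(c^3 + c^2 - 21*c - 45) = (c + 4)/(c + 3)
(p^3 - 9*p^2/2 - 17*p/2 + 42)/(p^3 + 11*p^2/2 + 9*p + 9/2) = (2*p^2 - 15*p + 28)/(2*p^2 + 5*p + 3)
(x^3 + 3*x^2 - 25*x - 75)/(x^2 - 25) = x + 3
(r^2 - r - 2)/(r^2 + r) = (r - 2)/r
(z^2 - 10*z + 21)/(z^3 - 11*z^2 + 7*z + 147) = (z - 3)/(z^2 - 4*z - 21)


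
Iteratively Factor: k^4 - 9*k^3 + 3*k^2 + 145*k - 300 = (k - 3)*(k^3 - 6*k^2 - 15*k + 100) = (k - 5)*(k - 3)*(k^2 - k - 20) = (k - 5)^2*(k - 3)*(k + 4)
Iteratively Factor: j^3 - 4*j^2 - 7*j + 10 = (j - 1)*(j^2 - 3*j - 10) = (j - 5)*(j - 1)*(j + 2)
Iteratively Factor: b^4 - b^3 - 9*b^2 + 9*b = (b - 3)*(b^3 + 2*b^2 - 3*b) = (b - 3)*(b - 1)*(b^2 + 3*b) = b*(b - 3)*(b - 1)*(b + 3)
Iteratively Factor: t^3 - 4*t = (t + 2)*(t^2 - 2*t) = t*(t + 2)*(t - 2)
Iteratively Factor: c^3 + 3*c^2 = (c)*(c^2 + 3*c) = c^2*(c + 3)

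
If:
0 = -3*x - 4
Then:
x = -4/3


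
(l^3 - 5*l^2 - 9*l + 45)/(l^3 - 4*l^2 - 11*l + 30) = (l - 3)/(l - 2)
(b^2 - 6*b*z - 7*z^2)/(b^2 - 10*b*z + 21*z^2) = (-b - z)/(-b + 3*z)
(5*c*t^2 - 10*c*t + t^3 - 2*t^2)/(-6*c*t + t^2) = (-5*c*t + 10*c - t^2 + 2*t)/(6*c - t)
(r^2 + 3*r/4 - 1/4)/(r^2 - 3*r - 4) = (r - 1/4)/(r - 4)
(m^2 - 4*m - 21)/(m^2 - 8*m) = (m^2 - 4*m - 21)/(m*(m - 8))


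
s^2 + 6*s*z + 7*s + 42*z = (s + 7)*(s + 6*z)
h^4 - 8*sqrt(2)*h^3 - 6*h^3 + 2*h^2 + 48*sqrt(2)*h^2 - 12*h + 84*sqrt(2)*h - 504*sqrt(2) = (h - 6)*(h - 7*sqrt(2))*(h - 3*sqrt(2))*(h + 2*sqrt(2))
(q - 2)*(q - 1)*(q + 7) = q^3 + 4*q^2 - 19*q + 14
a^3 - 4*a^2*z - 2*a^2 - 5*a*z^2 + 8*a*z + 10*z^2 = (a - 2)*(a - 5*z)*(a + z)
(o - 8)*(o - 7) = o^2 - 15*o + 56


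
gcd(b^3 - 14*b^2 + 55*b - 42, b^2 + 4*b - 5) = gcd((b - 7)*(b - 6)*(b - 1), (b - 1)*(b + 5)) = b - 1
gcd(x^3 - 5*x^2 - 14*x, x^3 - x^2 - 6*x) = x^2 + 2*x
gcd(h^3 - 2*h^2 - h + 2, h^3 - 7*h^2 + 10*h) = h - 2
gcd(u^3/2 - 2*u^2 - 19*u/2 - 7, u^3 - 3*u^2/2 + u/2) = 1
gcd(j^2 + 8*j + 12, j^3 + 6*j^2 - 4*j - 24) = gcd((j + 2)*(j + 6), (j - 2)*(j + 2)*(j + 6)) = j^2 + 8*j + 12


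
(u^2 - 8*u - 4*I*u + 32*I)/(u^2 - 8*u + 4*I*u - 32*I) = (u - 4*I)/(u + 4*I)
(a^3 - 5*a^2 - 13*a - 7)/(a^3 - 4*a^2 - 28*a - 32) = (-a^3 + 5*a^2 + 13*a + 7)/(-a^3 + 4*a^2 + 28*a + 32)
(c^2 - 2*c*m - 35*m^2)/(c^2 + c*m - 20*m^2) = (c - 7*m)/(c - 4*m)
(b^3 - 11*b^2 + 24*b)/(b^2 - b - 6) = b*(b - 8)/(b + 2)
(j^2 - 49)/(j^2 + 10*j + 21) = (j - 7)/(j + 3)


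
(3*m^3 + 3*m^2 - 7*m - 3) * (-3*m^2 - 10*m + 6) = -9*m^5 - 39*m^4 + 9*m^3 + 97*m^2 - 12*m - 18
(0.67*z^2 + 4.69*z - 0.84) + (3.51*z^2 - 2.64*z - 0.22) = 4.18*z^2 + 2.05*z - 1.06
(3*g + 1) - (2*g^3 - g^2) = -2*g^3 + g^2 + 3*g + 1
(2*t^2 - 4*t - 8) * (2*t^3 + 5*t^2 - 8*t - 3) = 4*t^5 + 2*t^4 - 52*t^3 - 14*t^2 + 76*t + 24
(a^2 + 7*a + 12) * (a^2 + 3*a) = a^4 + 10*a^3 + 33*a^2 + 36*a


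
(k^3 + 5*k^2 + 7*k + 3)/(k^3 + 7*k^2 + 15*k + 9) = (k + 1)/(k + 3)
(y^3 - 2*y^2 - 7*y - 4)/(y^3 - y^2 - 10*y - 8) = (y + 1)/(y + 2)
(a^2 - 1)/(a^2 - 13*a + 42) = (a^2 - 1)/(a^2 - 13*a + 42)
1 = 1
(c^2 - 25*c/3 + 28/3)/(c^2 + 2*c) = (3*c^2 - 25*c + 28)/(3*c*(c + 2))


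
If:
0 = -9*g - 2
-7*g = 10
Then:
No Solution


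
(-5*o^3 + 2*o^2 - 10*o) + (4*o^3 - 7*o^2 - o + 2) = -o^3 - 5*o^2 - 11*o + 2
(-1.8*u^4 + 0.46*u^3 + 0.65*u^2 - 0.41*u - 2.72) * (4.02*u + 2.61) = -7.236*u^5 - 2.8488*u^4 + 3.8136*u^3 + 0.0483000000000002*u^2 - 12.0045*u - 7.0992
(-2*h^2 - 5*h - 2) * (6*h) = -12*h^3 - 30*h^2 - 12*h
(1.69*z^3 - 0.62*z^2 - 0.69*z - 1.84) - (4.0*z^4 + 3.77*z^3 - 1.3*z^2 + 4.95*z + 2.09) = -4.0*z^4 - 2.08*z^3 + 0.68*z^2 - 5.64*z - 3.93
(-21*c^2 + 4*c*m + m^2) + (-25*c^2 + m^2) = -46*c^2 + 4*c*m + 2*m^2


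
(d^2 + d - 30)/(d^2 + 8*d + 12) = (d - 5)/(d + 2)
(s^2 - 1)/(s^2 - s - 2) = (s - 1)/(s - 2)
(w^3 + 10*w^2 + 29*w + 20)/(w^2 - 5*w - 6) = (w^2 + 9*w + 20)/(w - 6)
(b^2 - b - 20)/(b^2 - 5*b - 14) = (-b^2 + b + 20)/(-b^2 + 5*b + 14)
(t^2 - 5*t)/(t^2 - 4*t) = (t - 5)/(t - 4)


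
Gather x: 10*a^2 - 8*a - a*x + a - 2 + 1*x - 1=10*a^2 - 7*a + x*(1 - a) - 3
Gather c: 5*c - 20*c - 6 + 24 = 18 - 15*c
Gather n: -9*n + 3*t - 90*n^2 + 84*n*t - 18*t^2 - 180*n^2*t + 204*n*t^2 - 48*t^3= n^2*(-180*t - 90) + n*(204*t^2 + 84*t - 9) - 48*t^3 - 18*t^2 + 3*t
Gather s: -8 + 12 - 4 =0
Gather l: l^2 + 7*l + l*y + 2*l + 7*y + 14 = l^2 + l*(y + 9) + 7*y + 14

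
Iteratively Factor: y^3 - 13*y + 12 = (y + 4)*(y^2 - 4*y + 3) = (y - 1)*(y + 4)*(y - 3)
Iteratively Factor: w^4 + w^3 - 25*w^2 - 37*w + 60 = (w + 3)*(w^3 - 2*w^2 - 19*w + 20) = (w - 5)*(w + 3)*(w^2 + 3*w - 4) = (w - 5)*(w - 1)*(w + 3)*(w + 4)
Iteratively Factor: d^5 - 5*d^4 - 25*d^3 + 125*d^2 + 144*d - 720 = (d - 5)*(d^4 - 25*d^2 + 144) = (d - 5)*(d - 4)*(d^3 + 4*d^2 - 9*d - 36) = (d - 5)*(d - 4)*(d - 3)*(d^2 + 7*d + 12) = (d - 5)*(d - 4)*(d - 3)*(d + 4)*(d + 3)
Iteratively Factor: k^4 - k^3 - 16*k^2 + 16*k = (k)*(k^3 - k^2 - 16*k + 16) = k*(k - 1)*(k^2 - 16) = k*(k - 1)*(k + 4)*(k - 4)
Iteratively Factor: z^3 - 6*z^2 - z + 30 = (z - 3)*(z^2 - 3*z - 10) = (z - 3)*(z + 2)*(z - 5)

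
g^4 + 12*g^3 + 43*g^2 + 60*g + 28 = (g + 1)*(g + 2)^2*(g + 7)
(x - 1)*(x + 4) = x^2 + 3*x - 4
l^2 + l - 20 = (l - 4)*(l + 5)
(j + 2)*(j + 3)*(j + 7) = j^3 + 12*j^2 + 41*j + 42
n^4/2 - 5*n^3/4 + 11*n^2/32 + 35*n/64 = n*(n/2 + 1/4)*(n - 7/4)*(n - 5/4)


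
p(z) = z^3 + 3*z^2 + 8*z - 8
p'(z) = 3*z^2 + 6*z + 8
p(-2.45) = -24.30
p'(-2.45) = 11.31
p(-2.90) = -30.36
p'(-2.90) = 15.83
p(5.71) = 321.66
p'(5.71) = 140.07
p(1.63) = 17.34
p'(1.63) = 25.75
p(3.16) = 78.79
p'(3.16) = 56.92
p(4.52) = 181.80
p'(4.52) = 96.41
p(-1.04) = -14.20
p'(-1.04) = 5.00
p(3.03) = 71.60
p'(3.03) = 53.72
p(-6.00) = -164.00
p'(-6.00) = 80.00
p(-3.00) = -32.00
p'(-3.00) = 17.00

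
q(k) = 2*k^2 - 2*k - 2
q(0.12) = -2.21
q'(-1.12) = -6.48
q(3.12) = 11.23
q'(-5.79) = -25.16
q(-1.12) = 2.75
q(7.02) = 82.52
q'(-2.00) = -10.00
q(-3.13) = 23.85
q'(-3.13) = -14.52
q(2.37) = 4.49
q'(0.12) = -1.52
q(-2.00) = 10.00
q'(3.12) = 10.48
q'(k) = 4*k - 2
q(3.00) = 10.00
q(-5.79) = 76.63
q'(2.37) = 7.48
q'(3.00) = 10.00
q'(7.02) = 26.08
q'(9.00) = 34.00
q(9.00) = 142.00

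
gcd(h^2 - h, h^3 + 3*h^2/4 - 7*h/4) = h^2 - h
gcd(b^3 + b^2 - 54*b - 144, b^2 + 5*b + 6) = b + 3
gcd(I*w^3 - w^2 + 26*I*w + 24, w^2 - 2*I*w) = 1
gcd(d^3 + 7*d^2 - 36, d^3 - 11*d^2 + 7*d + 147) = d + 3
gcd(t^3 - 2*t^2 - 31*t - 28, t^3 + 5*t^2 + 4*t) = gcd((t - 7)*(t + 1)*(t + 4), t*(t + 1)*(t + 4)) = t^2 + 5*t + 4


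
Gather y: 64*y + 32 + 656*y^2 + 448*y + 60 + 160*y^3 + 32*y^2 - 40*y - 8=160*y^3 + 688*y^2 + 472*y + 84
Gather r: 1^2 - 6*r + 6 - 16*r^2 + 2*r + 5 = -16*r^2 - 4*r + 12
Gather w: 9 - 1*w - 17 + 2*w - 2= w - 10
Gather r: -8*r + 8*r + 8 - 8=0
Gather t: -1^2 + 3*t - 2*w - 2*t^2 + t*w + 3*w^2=-2*t^2 + t*(w + 3) + 3*w^2 - 2*w - 1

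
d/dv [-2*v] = -2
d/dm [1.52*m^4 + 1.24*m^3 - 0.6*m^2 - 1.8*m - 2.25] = 6.08*m^3 + 3.72*m^2 - 1.2*m - 1.8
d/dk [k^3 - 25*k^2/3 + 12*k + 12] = 3*k^2 - 50*k/3 + 12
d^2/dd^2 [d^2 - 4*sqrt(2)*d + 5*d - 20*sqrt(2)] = 2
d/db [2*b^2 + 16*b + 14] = 4*b + 16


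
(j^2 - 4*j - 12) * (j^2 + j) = j^4 - 3*j^3 - 16*j^2 - 12*j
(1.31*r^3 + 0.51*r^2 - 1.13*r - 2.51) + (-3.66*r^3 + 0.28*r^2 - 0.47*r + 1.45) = -2.35*r^3 + 0.79*r^2 - 1.6*r - 1.06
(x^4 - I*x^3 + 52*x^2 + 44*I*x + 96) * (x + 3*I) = x^5 + 2*I*x^4 + 55*x^3 + 200*I*x^2 - 36*x + 288*I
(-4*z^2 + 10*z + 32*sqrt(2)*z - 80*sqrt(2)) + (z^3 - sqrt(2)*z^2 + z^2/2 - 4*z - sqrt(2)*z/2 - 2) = z^3 - 7*z^2/2 - sqrt(2)*z^2 + 6*z + 63*sqrt(2)*z/2 - 80*sqrt(2) - 2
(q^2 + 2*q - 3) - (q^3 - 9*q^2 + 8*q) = -q^3 + 10*q^2 - 6*q - 3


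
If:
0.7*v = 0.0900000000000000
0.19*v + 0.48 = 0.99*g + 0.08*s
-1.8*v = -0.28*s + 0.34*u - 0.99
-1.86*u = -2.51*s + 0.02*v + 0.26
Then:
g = 0.15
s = 4.51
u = 5.95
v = 0.13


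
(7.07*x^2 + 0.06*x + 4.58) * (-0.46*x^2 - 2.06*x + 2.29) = -3.2522*x^4 - 14.5918*x^3 + 13.9599*x^2 - 9.2974*x + 10.4882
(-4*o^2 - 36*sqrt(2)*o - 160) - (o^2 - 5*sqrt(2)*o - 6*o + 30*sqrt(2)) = -5*o^2 - 31*sqrt(2)*o + 6*o - 160 - 30*sqrt(2)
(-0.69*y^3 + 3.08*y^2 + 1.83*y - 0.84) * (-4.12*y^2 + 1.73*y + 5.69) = 2.8428*y^5 - 13.8833*y^4 - 6.1373*y^3 + 24.1519*y^2 + 8.9595*y - 4.7796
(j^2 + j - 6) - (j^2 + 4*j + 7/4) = -3*j - 31/4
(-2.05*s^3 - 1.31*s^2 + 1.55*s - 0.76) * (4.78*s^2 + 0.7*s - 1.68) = -9.799*s^5 - 7.6968*s^4 + 9.936*s^3 - 0.347*s^2 - 3.136*s + 1.2768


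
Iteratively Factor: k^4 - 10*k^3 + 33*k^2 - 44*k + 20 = (k - 2)*(k^3 - 8*k^2 + 17*k - 10) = (k - 5)*(k - 2)*(k^2 - 3*k + 2) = (k - 5)*(k - 2)^2*(k - 1)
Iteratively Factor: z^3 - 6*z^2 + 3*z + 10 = (z + 1)*(z^2 - 7*z + 10) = (z - 5)*(z + 1)*(z - 2)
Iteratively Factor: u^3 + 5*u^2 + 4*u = (u + 1)*(u^2 + 4*u) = u*(u + 1)*(u + 4)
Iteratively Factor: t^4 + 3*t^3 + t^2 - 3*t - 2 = (t + 2)*(t^3 + t^2 - t - 1) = (t + 1)*(t + 2)*(t^2 - 1) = (t + 1)^2*(t + 2)*(t - 1)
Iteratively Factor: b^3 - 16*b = (b - 4)*(b^2 + 4*b) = (b - 4)*(b + 4)*(b)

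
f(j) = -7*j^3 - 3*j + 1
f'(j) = -21*j^2 - 3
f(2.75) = -152.83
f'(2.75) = -161.81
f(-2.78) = 159.73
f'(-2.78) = -165.30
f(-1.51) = 29.63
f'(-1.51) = -50.88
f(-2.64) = 137.72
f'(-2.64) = -149.36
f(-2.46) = 112.59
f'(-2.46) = -130.08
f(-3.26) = 253.30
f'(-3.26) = -226.18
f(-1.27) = 19.15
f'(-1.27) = -36.87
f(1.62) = -33.62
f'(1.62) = -58.11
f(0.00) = 1.00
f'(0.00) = -3.00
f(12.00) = -12131.00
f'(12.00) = -3027.00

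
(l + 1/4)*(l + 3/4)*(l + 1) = l^3 + 2*l^2 + 19*l/16 + 3/16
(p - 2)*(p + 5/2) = p^2 + p/2 - 5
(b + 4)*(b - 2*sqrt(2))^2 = b^3 - 4*sqrt(2)*b^2 + 4*b^2 - 16*sqrt(2)*b + 8*b + 32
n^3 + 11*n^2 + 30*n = n*(n + 5)*(n + 6)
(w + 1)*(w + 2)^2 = w^3 + 5*w^2 + 8*w + 4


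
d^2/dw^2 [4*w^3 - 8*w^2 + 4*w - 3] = 24*w - 16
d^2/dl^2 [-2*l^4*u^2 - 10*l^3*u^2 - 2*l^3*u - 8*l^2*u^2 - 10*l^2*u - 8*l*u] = 4*u*(-6*l^2*u - 15*l*u - 3*l - 4*u - 5)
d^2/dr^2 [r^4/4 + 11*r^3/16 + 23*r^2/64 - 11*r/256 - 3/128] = 3*r^2 + 33*r/8 + 23/32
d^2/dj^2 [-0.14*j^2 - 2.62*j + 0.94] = -0.280000000000000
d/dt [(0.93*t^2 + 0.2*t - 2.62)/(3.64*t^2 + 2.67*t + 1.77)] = (1.7551*t^2 + 22.3658*t + 7.3494)/(13.2496*t^4 + 19.4376*t^3 + 20.0145*t^2 + 9.4518*t + 3.1329)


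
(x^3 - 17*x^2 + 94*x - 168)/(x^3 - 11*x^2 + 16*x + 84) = (x - 4)/(x + 2)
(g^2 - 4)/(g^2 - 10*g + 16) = (g + 2)/(g - 8)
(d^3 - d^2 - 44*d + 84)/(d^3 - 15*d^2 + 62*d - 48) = (d^2 + 5*d - 14)/(d^2 - 9*d + 8)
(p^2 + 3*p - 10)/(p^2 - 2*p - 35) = (p - 2)/(p - 7)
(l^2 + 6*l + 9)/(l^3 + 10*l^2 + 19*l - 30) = (l^2 + 6*l + 9)/(l^3 + 10*l^2 + 19*l - 30)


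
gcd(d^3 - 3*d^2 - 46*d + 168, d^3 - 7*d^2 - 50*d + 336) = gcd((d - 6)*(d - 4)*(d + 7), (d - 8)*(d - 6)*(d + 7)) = d^2 + d - 42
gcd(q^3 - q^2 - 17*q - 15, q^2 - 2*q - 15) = q^2 - 2*q - 15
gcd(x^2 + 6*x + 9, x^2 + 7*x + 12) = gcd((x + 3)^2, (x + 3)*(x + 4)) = x + 3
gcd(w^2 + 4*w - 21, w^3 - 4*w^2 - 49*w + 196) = w + 7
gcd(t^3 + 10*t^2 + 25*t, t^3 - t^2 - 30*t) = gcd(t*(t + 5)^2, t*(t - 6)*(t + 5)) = t^2 + 5*t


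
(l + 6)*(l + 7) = l^2 + 13*l + 42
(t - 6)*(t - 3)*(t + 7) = t^3 - 2*t^2 - 45*t + 126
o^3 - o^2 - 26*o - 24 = (o - 6)*(o + 1)*(o + 4)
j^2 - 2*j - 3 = (j - 3)*(j + 1)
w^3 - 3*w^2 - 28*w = w*(w - 7)*(w + 4)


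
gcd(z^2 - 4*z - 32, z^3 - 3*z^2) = 1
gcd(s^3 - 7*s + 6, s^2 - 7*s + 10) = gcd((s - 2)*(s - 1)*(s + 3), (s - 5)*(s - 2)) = s - 2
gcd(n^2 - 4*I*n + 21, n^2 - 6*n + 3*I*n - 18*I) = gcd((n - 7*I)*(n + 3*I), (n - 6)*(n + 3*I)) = n + 3*I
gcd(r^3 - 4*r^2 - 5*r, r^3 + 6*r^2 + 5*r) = r^2 + r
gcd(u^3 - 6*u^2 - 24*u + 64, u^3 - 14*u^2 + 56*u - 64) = u^2 - 10*u + 16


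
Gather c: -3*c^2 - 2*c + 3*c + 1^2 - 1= -3*c^2 + c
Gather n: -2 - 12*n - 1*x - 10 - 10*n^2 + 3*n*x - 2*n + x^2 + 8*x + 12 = -10*n^2 + n*(3*x - 14) + x^2 + 7*x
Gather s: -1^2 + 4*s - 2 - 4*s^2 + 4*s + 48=-4*s^2 + 8*s + 45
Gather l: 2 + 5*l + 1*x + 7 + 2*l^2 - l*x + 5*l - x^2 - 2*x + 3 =2*l^2 + l*(10 - x) - x^2 - x + 12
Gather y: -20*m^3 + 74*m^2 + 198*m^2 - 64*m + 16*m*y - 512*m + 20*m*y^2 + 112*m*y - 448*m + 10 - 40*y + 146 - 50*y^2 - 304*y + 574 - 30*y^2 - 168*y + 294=-20*m^3 + 272*m^2 - 1024*m + y^2*(20*m - 80) + y*(128*m - 512) + 1024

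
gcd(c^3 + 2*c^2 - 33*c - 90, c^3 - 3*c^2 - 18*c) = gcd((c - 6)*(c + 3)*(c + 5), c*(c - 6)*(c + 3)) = c^2 - 3*c - 18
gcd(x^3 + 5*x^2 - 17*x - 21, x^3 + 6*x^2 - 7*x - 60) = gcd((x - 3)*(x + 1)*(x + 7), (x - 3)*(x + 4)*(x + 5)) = x - 3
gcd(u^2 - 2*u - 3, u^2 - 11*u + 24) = u - 3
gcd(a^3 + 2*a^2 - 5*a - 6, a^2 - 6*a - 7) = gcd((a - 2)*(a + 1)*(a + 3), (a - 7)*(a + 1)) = a + 1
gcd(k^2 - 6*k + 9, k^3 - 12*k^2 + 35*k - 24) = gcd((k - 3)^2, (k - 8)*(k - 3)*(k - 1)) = k - 3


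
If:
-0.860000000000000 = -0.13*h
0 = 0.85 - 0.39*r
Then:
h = 6.62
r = 2.18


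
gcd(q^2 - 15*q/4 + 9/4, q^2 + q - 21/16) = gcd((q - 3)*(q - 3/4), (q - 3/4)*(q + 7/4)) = q - 3/4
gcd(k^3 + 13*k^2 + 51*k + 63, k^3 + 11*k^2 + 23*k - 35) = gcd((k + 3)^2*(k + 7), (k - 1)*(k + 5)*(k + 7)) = k + 7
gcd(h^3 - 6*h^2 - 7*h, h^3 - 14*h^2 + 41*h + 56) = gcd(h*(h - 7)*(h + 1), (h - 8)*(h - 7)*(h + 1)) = h^2 - 6*h - 7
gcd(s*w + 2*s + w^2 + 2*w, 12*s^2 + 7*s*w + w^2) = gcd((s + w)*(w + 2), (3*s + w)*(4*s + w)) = 1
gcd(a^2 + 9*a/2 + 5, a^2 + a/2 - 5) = a + 5/2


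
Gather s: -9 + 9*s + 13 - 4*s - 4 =5*s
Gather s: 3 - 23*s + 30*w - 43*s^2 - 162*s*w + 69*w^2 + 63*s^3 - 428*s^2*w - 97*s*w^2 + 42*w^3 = 63*s^3 + s^2*(-428*w - 43) + s*(-97*w^2 - 162*w - 23) + 42*w^3 + 69*w^2 + 30*w + 3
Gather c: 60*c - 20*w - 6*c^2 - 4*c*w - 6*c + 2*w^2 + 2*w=-6*c^2 + c*(54 - 4*w) + 2*w^2 - 18*w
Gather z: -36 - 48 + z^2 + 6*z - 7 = z^2 + 6*z - 91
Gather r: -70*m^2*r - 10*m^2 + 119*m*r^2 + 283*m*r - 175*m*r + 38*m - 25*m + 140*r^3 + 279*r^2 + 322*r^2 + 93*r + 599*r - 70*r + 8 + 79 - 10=-10*m^2 + 13*m + 140*r^3 + r^2*(119*m + 601) + r*(-70*m^2 + 108*m + 622) + 77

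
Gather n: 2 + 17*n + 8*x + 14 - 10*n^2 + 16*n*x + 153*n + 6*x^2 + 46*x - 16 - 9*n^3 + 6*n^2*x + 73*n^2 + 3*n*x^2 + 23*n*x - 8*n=-9*n^3 + n^2*(6*x + 63) + n*(3*x^2 + 39*x + 162) + 6*x^2 + 54*x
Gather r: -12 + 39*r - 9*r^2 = -9*r^2 + 39*r - 12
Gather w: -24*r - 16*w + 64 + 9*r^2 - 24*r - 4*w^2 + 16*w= 9*r^2 - 48*r - 4*w^2 + 64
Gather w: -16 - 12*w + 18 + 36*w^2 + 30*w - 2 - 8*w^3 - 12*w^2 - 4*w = -8*w^3 + 24*w^2 + 14*w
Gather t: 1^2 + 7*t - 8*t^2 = -8*t^2 + 7*t + 1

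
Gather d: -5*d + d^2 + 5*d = d^2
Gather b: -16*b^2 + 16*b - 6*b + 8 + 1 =-16*b^2 + 10*b + 9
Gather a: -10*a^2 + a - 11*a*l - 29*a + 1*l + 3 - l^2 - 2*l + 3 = -10*a^2 + a*(-11*l - 28) - l^2 - l + 6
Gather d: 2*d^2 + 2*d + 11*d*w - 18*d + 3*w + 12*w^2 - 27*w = 2*d^2 + d*(11*w - 16) + 12*w^2 - 24*w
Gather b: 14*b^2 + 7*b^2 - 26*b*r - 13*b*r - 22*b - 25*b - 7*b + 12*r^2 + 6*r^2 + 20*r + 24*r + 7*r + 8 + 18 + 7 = 21*b^2 + b*(-39*r - 54) + 18*r^2 + 51*r + 33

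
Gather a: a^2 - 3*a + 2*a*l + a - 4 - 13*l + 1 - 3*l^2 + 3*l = a^2 + a*(2*l - 2) - 3*l^2 - 10*l - 3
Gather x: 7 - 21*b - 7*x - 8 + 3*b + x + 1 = -18*b - 6*x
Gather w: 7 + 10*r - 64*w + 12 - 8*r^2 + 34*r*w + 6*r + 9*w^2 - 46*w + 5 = -8*r^2 + 16*r + 9*w^2 + w*(34*r - 110) + 24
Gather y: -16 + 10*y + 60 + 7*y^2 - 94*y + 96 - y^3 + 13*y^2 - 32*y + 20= -y^3 + 20*y^2 - 116*y + 160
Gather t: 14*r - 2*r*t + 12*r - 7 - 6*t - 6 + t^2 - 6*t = 26*r + t^2 + t*(-2*r - 12) - 13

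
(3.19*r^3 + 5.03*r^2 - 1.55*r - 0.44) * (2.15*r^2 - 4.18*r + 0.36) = 6.8585*r^5 - 2.5197*r^4 - 23.2095*r^3 + 7.3438*r^2 + 1.2812*r - 0.1584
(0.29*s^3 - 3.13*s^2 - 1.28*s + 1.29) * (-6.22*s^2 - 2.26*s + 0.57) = -1.8038*s^5 + 18.8132*s^4 + 15.2007*s^3 - 6.9151*s^2 - 3.645*s + 0.7353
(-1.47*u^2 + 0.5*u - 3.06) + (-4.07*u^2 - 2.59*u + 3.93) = -5.54*u^2 - 2.09*u + 0.87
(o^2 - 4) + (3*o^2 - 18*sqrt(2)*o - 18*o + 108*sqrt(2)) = 4*o^2 - 18*sqrt(2)*o - 18*o - 4 + 108*sqrt(2)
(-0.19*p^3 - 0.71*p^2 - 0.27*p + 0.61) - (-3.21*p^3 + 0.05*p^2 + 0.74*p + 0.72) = 3.02*p^3 - 0.76*p^2 - 1.01*p - 0.11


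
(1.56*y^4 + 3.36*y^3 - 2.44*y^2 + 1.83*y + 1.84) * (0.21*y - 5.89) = 0.3276*y^5 - 8.4828*y^4 - 20.3028*y^3 + 14.7559*y^2 - 10.3923*y - 10.8376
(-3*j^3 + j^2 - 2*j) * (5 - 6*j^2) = 18*j^5 - 6*j^4 - 3*j^3 + 5*j^2 - 10*j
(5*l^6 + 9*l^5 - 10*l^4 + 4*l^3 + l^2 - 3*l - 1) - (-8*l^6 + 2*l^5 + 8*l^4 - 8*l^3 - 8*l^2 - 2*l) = 13*l^6 + 7*l^5 - 18*l^4 + 12*l^3 + 9*l^2 - l - 1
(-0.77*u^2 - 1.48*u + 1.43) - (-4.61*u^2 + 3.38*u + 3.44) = 3.84*u^2 - 4.86*u - 2.01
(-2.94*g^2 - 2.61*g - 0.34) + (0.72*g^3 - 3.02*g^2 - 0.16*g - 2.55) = 0.72*g^3 - 5.96*g^2 - 2.77*g - 2.89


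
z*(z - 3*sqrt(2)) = z^2 - 3*sqrt(2)*z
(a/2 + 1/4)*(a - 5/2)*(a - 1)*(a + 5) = a^4/2 + a^3 - 57*a^2/8 + 5*a/2 + 25/8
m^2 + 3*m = m*(m + 3)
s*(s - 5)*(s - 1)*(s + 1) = s^4 - 5*s^3 - s^2 + 5*s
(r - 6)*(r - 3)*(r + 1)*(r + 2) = r^4 - 6*r^3 - 7*r^2 + 36*r + 36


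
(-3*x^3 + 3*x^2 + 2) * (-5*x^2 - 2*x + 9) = 15*x^5 - 9*x^4 - 33*x^3 + 17*x^2 - 4*x + 18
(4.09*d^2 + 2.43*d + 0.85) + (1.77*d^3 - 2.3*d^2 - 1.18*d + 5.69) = 1.77*d^3 + 1.79*d^2 + 1.25*d + 6.54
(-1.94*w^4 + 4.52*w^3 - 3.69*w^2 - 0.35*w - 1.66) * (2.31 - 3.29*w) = 6.3826*w^5 - 19.3522*w^4 + 22.5813*w^3 - 7.3724*w^2 + 4.6529*w - 3.8346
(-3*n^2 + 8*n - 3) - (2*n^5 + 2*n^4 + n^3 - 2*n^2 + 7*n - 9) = -2*n^5 - 2*n^4 - n^3 - n^2 + n + 6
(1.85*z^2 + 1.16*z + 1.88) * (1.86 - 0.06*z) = -0.111*z^3 + 3.3714*z^2 + 2.0448*z + 3.4968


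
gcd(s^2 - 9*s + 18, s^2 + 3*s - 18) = s - 3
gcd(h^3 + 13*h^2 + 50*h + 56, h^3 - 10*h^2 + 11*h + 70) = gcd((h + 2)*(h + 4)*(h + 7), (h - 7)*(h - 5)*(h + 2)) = h + 2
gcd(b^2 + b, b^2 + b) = b^2 + b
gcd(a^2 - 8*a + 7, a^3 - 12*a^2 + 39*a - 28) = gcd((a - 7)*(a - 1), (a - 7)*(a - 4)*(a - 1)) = a^2 - 8*a + 7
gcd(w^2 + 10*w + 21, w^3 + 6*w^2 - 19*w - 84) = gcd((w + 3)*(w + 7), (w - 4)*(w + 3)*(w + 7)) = w^2 + 10*w + 21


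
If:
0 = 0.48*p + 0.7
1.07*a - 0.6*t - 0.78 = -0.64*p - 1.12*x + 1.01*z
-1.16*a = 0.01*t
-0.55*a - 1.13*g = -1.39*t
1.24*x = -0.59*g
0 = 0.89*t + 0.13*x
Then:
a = 0.00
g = 0.00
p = -1.46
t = 0.00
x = 0.00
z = -1.70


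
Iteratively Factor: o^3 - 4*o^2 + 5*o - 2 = (o - 1)*(o^2 - 3*o + 2) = (o - 1)^2*(o - 2)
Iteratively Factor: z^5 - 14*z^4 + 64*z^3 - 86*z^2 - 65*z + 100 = (z - 1)*(z^4 - 13*z^3 + 51*z^2 - 35*z - 100) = (z - 4)*(z - 1)*(z^3 - 9*z^2 + 15*z + 25) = (z - 4)*(z - 1)*(z + 1)*(z^2 - 10*z + 25) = (z - 5)*(z - 4)*(z - 1)*(z + 1)*(z - 5)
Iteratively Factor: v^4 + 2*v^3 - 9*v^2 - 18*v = (v + 2)*(v^3 - 9*v) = v*(v + 2)*(v^2 - 9) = v*(v - 3)*(v + 2)*(v + 3)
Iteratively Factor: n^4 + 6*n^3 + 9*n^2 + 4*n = (n)*(n^3 + 6*n^2 + 9*n + 4) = n*(n + 1)*(n^2 + 5*n + 4) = n*(n + 1)*(n + 4)*(n + 1)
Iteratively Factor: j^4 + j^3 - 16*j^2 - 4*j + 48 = (j - 2)*(j^3 + 3*j^2 - 10*j - 24) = (j - 2)*(j + 4)*(j^2 - j - 6) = (j - 2)*(j + 2)*(j + 4)*(j - 3)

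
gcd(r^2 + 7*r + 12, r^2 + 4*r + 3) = r + 3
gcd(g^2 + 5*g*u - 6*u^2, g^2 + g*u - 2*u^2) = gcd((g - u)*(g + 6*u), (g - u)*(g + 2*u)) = -g + u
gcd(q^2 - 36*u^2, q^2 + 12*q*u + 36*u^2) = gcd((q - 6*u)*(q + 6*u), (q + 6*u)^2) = q + 6*u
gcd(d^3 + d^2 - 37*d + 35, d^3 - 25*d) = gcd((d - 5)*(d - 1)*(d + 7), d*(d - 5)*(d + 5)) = d - 5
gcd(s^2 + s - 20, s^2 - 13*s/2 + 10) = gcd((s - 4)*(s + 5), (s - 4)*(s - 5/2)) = s - 4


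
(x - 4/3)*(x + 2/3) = x^2 - 2*x/3 - 8/9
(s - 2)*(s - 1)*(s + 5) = s^3 + 2*s^2 - 13*s + 10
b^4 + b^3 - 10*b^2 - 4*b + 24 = (b - 2)^2*(b + 2)*(b + 3)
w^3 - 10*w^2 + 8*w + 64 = (w - 8)*(w - 4)*(w + 2)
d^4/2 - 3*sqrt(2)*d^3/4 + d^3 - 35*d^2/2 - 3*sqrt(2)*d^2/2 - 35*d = d*(d/2 + 1)*(d - 5*sqrt(2))*(d + 7*sqrt(2)/2)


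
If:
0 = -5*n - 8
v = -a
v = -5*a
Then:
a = 0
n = -8/5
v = 0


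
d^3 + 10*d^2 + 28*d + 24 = (d + 2)^2*(d + 6)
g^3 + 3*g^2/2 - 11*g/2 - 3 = (g - 2)*(g + 1/2)*(g + 3)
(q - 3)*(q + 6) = q^2 + 3*q - 18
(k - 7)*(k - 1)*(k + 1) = k^3 - 7*k^2 - k + 7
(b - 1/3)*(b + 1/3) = b^2 - 1/9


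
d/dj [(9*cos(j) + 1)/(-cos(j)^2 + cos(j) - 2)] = (9*sin(j)^2 - 2*cos(j) + 10)*sin(j)/(sin(j)^2 + cos(j) - 3)^2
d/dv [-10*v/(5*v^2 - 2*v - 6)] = 10*(5*v^2 + 6)/(25*v^4 - 20*v^3 - 56*v^2 + 24*v + 36)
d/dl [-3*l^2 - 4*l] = -6*l - 4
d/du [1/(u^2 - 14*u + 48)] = 2*(7 - u)/(u^2 - 14*u + 48)^2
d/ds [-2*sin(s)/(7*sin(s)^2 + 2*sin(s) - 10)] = 2*(7*sin(s)^2 + 10)*cos(s)/(7*sin(s)^2 + 2*sin(s) - 10)^2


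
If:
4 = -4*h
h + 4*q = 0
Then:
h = -1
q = 1/4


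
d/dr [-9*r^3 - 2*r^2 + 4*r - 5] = -27*r^2 - 4*r + 4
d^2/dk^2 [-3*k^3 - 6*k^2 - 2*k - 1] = -18*k - 12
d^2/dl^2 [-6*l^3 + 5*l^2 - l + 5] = 10 - 36*l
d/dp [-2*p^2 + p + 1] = 1 - 4*p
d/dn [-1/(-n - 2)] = -1/(n + 2)^2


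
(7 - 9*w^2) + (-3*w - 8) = -9*w^2 - 3*w - 1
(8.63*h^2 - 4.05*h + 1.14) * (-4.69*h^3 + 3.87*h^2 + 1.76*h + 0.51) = -40.4747*h^5 + 52.3926*h^4 - 5.8313*h^3 + 1.6851*h^2 - 0.0591000000000004*h + 0.5814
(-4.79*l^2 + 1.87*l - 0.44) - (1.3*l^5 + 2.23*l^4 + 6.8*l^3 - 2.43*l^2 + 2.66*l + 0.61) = -1.3*l^5 - 2.23*l^4 - 6.8*l^3 - 2.36*l^2 - 0.79*l - 1.05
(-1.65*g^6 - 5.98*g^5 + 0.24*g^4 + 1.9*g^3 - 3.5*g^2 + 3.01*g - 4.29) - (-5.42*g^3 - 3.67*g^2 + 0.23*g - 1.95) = -1.65*g^6 - 5.98*g^5 + 0.24*g^4 + 7.32*g^3 + 0.17*g^2 + 2.78*g - 2.34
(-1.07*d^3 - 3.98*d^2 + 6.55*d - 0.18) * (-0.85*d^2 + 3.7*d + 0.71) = 0.9095*d^5 - 0.576000000000001*d^4 - 21.0532*d^3 + 21.5622*d^2 + 3.9845*d - 0.1278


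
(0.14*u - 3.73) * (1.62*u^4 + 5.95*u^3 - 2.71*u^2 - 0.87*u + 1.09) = 0.2268*u^5 - 5.2096*u^4 - 22.5729*u^3 + 9.9865*u^2 + 3.3977*u - 4.0657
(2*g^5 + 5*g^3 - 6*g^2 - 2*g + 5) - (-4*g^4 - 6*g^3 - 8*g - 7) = 2*g^5 + 4*g^4 + 11*g^3 - 6*g^2 + 6*g + 12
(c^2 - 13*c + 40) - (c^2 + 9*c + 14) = 26 - 22*c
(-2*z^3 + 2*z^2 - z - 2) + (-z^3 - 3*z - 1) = -3*z^3 + 2*z^2 - 4*z - 3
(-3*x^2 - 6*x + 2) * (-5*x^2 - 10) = 15*x^4 + 30*x^3 + 20*x^2 + 60*x - 20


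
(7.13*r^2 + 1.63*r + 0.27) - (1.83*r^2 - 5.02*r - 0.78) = 5.3*r^2 + 6.65*r + 1.05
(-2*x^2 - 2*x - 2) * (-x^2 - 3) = 2*x^4 + 2*x^3 + 8*x^2 + 6*x + 6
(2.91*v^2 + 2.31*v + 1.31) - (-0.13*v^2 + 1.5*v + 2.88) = 3.04*v^2 + 0.81*v - 1.57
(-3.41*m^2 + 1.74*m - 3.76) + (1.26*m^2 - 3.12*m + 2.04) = -2.15*m^2 - 1.38*m - 1.72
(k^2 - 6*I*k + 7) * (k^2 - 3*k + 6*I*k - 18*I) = k^4 - 3*k^3 + 43*k^2 - 129*k + 42*I*k - 126*I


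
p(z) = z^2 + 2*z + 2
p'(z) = 2*z + 2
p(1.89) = 9.35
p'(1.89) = 5.78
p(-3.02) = 5.08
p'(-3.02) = -4.04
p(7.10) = 66.61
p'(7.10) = 16.20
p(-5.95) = 25.50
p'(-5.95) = -9.90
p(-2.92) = 4.69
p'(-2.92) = -3.84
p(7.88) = 79.85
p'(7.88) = 17.76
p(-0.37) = 1.40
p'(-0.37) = 1.26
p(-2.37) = 2.88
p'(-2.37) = -2.74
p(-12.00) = 122.00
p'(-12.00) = -22.00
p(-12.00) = 122.00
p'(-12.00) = -22.00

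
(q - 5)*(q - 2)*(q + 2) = q^3 - 5*q^2 - 4*q + 20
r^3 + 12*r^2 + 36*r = r*(r + 6)^2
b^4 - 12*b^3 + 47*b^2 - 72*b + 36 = (b - 6)*(b - 3)*(b - 2)*(b - 1)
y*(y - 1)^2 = y^3 - 2*y^2 + y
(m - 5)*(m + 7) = m^2 + 2*m - 35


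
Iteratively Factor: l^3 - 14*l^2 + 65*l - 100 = (l - 4)*(l^2 - 10*l + 25) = (l - 5)*(l - 4)*(l - 5)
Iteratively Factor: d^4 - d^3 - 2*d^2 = (d)*(d^3 - d^2 - 2*d) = d*(d + 1)*(d^2 - 2*d) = d*(d - 2)*(d + 1)*(d)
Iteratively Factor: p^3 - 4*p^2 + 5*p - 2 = (p - 2)*(p^2 - 2*p + 1) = (p - 2)*(p - 1)*(p - 1)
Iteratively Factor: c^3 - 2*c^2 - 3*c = (c)*(c^2 - 2*c - 3) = c*(c + 1)*(c - 3)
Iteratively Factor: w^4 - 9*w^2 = (w)*(w^3 - 9*w) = w*(w - 3)*(w^2 + 3*w) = w^2*(w - 3)*(w + 3)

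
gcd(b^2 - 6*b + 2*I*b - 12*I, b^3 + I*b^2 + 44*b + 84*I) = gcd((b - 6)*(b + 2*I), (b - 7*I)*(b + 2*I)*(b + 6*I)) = b + 2*I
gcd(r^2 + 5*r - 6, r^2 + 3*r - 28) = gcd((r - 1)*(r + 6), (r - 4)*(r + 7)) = 1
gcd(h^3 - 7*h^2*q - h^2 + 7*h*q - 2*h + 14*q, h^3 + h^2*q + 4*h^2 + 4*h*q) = 1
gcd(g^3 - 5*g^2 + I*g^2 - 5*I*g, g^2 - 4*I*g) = g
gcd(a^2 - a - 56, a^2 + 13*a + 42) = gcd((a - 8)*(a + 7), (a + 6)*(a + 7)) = a + 7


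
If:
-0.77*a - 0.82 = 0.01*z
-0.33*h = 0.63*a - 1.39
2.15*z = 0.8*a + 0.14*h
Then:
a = -1.07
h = 6.25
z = 0.01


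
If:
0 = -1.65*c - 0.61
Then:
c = -0.37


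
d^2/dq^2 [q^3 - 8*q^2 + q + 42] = 6*q - 16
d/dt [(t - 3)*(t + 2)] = 2*t - 1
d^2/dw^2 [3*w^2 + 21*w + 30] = 6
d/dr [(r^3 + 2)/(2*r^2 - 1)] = r*(2*r^3 - 3*r - 8)/(4*r^4 - 4*r^2 + 1)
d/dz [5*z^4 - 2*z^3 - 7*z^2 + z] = 20*z^3 - 6*z^2 - 14*z + 1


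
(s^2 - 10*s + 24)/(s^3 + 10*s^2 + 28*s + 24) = (s^2 - 10*s + 24)/(s^3 + 10*s^2 + 28*s + 24)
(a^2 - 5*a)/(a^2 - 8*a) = (a - 5)/(a - 8)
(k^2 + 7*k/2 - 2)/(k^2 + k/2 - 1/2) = (k + 4)/(k + 1)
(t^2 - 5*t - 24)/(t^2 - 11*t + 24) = (t + 3)/(t - 3)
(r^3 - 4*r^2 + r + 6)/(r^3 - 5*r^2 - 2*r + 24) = (r^2 - r - 2)/(r^2 - 2*r - 8)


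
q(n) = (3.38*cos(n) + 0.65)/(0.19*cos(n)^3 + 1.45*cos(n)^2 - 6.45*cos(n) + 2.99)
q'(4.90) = 4.00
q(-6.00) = -2.29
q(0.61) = -2.81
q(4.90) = 0.70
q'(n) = (3.38*cos(n) + 0.65)*(0.57*sin(n)*cos(n)^2 + 2.9*sin(n)*cos(n) - 6.45*sin(n))/(0.19*cos(n)^3 + 1.45*cos(n)^2 - 6.45*cos(n) + 2.99)^2 - 3.38*sin(n)/(0.19*cos(n)^3 + 1.45*cos(n)^2 - 6.45*cos(n) + 2.99)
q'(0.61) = -3.28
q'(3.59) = 0.06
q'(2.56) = -0.08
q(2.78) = -0.25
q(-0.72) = -3.33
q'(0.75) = -8.47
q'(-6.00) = -0.63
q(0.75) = -3.55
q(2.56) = -0.23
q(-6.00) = -2.29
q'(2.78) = -0.04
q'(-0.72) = 6.71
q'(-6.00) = -0.63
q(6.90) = -2.83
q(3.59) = -0.24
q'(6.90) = -3.42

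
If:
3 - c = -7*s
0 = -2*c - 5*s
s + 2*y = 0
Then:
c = 15/19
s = -6/19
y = 3/19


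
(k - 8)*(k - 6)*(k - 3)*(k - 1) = k^4 - 18*k^3 + 107*k^2 - 234*k + 144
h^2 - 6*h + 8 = (h - 4)*(h - 2)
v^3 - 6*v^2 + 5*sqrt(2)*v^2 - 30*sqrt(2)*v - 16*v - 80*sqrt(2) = (v - 8)*(v + 2)*(v + 5*sqrt(2))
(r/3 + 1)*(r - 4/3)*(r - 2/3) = r^3/3 + r^2/3 - 46*r/27 + 8/9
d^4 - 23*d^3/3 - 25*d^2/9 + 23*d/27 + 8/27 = (d - 8)*(d - 1/3)*(d + 1/3)^2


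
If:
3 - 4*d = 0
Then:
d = 3/4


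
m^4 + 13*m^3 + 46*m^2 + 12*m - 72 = (m - 1)*(m + 2)*(m + 6)^2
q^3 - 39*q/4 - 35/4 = (q - 7/2)*(q + 1)*(q + 5/2)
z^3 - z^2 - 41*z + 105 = (z - 5)*(z - 3)*(z + 7)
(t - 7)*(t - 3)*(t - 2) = t^3 - 12*t^2 + 41*t - 42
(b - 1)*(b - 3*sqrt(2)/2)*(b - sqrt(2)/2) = b^3 - 2*sqrt(2)*b^2 - b^2 + 3*b/2 + 2*sqrt(2)*b - 3/2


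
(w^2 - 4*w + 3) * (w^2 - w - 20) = w^4 - 5*w^3 - 13*w^2 + 77*w - 60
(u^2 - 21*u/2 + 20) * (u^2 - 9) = u^4 - 21*u^3/2 + 11*u^2 + 189*u/2 - 180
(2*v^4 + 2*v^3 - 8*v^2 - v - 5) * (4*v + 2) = 8*v^5 + 12*v^4 - 28*v^3 - 20*v^2 - 22*v - 10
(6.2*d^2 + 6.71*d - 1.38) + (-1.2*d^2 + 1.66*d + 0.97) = 5.0*d^2 + 8.37*d - 0.41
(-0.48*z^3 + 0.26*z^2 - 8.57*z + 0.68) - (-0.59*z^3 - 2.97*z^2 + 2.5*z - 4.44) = 0.11*z^3 + 3.23*z^2 - 11.07*z + 5.12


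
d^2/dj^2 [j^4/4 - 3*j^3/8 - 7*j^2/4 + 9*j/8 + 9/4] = 3*j^2 - 9*j/4 - 7/2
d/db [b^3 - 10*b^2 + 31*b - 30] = 3*b^2 - 20*b + 31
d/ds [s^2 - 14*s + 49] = 2*s - 14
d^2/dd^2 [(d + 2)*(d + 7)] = 2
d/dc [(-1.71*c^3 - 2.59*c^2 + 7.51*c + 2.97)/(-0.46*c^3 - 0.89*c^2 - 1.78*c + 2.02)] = (-4.44089209850063e-16*c^5 + 0.330499999999999*c^4 + 12.9968*c^3 + 5.0301*c^2 - 5.177*c + 20.4568)/(0.2116*c^6 + 0.8188*c^5 + 2.4297*c^4 + 1.31*c^3 - 0.4272*c^2 - 7.1912*c + 4.0804)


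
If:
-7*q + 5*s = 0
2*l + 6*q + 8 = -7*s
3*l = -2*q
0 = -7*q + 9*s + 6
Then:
No Solution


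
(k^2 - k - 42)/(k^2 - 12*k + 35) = (k + 6)/(k - 5)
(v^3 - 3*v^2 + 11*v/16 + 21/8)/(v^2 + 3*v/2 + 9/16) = (4*v^2 - 15*v + 14)/(4*v + 3)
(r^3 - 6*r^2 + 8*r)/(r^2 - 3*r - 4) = r*(r - 2)/(r + 1)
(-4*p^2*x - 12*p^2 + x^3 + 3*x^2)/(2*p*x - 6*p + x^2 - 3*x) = (-2*p*x - 6*p + x^2 + 3*x)/(x - 3)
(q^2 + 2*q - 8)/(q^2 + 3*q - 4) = (q - 2)/(q - 1)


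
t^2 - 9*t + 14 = (t - 7)*(t - 2)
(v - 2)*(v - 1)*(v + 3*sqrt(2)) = v^3 - 3*v^2 + 3*sqrt(2)*v^2 - 9*sqrt(2)*v + 2*v + 6*sqrt(2)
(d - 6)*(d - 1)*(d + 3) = d^3 - 4*d^2 - 15*d + 18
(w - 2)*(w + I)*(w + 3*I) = w^3 - 2*w^2 + 4*I*w^2 - 3*w - 8*I*w + 6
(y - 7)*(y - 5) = y^2 - 12*y + 35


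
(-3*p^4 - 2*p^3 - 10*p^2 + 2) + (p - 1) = -3*p^4 - 2*p^3 - 10*p^2 + p + 1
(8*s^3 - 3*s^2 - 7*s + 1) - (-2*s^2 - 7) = 8*s^3 - s^2 - 7*s + 8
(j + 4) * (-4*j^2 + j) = -4*j^3 - 15*j^2 + 4*j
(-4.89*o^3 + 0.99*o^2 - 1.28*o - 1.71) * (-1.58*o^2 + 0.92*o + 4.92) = 7.7262*o^5 - 6.063*o^4 - 21.1256*o^3 + 6.395*o^2 - 7.8708*o - 8.4132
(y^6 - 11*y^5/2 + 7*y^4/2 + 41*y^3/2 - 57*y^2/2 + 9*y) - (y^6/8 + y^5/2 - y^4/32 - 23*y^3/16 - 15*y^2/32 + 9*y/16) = 7*y^6/8 - 6*y^5 + 113*y^4/32 + 351*y^3/16 - 897*y^2/32 + 135*y/16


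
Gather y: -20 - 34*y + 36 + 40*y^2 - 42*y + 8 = 40*y^2 - 76*y + 24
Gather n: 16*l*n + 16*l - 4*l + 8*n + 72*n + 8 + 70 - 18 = 12*l + n*(16*l + 80) + 60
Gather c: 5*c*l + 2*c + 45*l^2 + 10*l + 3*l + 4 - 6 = c*(5*l + 2) + 45*l^2 + 13*l - 2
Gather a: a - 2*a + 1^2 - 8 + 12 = 5 - a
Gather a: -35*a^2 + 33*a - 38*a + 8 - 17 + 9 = -35*a^2 - 5*a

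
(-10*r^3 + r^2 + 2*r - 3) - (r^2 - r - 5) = -10*r^3 + 3*r + 2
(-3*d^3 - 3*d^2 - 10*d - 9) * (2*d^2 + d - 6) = -6*d^5 - 9*d^4 - 5*d^3 - 10*d^2 + 51*d + 54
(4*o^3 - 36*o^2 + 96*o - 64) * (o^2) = 4*o^5 - 36*o^4 + 96*o^3 - 64*o^2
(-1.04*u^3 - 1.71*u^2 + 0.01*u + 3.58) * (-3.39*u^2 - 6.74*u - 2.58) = 3.5256*u^5 + 12.8065*u^4 + 14.1747*u^3 - 7.7918*u^2 - 24.155*u - 9.2364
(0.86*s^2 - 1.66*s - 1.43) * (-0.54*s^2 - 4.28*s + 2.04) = -0.4644*s^4 - 2.7844*s^3 + 9.6314*s^2 + 2.734*s - 2.9172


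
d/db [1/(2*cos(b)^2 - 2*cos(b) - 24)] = (2*cos(b) - 1)*sin(b)/(2*(sin(b)^2 + cos(b) + 11)^2)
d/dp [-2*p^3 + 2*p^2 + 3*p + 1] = -6*p^2 + 4*p + 3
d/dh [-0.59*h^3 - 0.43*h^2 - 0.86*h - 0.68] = -1.77*h^2 - 0.86*h - 0.86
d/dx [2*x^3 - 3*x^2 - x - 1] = 6*x^2 - 6*x - 1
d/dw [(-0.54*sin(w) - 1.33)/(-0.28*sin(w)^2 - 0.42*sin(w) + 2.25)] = (-0.7448*sin(w) + 0.0756*cos(2*w) - 1.8492)*cos(w)/(0.28*sin(w)^2 + 0.42*sin(w) - 2.25)^2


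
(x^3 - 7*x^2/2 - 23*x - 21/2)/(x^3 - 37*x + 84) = (2*x^3 - 7*x^2 - 46*x - 21)/(2*(x^3 - 37*x + 84))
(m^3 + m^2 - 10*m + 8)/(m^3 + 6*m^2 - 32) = (m - 1)/(m + 4)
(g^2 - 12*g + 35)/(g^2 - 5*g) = (g - 7)/g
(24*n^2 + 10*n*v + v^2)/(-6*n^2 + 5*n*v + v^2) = (4*n + v)/(-n + v)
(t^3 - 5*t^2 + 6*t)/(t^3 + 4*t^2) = (t^2 - 5*t + 6)/(t*(t + 4))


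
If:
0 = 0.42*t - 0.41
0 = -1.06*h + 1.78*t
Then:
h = 1.64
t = 0.98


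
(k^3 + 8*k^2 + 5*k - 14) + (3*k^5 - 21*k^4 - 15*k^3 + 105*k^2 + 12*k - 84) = 3*k^5 - 21*k^4 - 14*k^3 + 113*k^2 + 17*k - 98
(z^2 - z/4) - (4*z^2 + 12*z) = -3*z^2 - 49*z/4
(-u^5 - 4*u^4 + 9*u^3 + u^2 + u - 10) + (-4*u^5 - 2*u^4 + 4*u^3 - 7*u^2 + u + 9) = -5*u^5 - 6*u^4 + 13*u^3 - 6*u^2 + 2*u - 1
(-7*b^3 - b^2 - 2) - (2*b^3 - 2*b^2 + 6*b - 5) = -9*b^3 + b^2 - 6*b + 3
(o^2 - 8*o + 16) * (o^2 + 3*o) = o^4 - 5*o^3 - 8*o^2 + 48*o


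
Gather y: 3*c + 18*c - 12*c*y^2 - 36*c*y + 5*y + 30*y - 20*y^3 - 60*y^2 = 21*c - 20*y^3 + y^2*(-12*c - 60) + y*(35 - 36*c)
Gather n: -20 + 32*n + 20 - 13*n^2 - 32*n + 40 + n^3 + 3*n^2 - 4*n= n^3 - 10*n^2 - 4*n + 40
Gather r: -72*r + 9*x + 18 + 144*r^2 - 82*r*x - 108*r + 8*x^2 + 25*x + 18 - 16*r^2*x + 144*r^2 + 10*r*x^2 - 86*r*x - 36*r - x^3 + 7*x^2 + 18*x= r^2*(288 - 16*x) + r*(10*x^2 - 168*x - 216) - x^3 + 15*x^2 + 52*x + 36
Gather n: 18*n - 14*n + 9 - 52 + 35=4*n - 8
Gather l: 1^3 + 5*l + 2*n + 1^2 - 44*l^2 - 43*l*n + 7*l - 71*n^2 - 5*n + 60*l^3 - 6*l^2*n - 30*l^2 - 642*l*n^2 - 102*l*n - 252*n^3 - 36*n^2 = 60*l^3 + l^2*(-6*n - 74) + l*(-642*n^2 - 145*n + 12) - 252*n^3 - 107*n^2 - 3*n + 2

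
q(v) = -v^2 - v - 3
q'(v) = -2*v - 1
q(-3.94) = -14.58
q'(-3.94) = 6.88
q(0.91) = -4.74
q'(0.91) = -2.82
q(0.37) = -3.51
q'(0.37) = -1.74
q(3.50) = -18.75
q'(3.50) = -8.00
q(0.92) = -4.77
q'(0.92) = -2.84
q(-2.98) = -8.90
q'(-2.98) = 4.96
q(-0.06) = -2.94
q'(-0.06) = -0.88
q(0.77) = -4.36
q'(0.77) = -2.54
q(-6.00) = -33.00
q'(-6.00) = 11.00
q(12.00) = -159.00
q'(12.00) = -25.00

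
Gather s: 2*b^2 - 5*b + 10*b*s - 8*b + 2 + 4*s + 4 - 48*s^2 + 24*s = 2*b^2 - 13*b - 48*s^2 + s*(10*b + 28) + 6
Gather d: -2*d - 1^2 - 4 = -2*d - 5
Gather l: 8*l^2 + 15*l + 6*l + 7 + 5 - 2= 8*l^2 + 21*l + 10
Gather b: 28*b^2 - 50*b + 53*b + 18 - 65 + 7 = 28*b^2 + 3*b - 40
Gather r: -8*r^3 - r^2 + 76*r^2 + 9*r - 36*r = -8*r^3 + 75*r^2 - 27*r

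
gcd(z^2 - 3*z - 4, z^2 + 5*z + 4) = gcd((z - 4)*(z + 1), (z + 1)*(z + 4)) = z + 1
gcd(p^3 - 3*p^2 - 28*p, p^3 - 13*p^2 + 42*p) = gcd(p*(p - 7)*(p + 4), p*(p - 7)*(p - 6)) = p^2 - 7*p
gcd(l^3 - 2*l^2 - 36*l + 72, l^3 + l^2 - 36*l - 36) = l^2 - 36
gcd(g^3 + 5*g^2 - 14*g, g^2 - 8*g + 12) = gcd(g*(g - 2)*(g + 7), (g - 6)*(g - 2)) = g - 2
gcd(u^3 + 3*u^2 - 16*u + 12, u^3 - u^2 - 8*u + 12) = u - 2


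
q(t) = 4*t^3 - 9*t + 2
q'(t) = 12*t^2 - 9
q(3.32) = 118.50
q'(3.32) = 123.27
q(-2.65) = -48.59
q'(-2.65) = 75.27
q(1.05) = -2.82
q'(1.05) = 4.23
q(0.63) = -2.67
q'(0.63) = -4.24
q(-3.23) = -103.72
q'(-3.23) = 116.19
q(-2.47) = -36.05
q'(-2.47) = 64.21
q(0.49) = -1.94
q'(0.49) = -6.12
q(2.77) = 62.09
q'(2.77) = 83.07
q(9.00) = 2837.00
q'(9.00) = 963.00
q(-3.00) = -79.00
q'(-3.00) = 99.00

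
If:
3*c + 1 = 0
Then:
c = -1/3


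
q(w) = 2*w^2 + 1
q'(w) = 4*w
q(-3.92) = 31.73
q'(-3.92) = -15.68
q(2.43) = 12.81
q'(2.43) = 9.72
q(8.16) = 134.17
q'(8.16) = 32.64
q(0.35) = 1.24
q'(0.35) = 1.40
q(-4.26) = 37.30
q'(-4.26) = -17.04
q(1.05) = 3.20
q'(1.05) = 4.20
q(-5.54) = 62.38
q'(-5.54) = -22.16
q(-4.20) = 36.28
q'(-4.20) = -16.80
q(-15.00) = 451.00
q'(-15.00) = -60.00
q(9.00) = 163.00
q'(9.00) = 36.00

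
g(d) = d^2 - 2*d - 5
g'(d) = 2*d - 2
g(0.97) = -6.00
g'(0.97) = -0.06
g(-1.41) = -0.19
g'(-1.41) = -4.82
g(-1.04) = -1.84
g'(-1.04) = -4.08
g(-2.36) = 5.29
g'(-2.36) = -6.72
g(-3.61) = 15.25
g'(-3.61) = -9.22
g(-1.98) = 2.88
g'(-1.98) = -5.96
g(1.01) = -6.00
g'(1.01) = 0.02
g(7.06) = 30.72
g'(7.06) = 12.12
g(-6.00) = 43.00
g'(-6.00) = -14.00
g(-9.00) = 94.00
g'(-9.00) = -20.00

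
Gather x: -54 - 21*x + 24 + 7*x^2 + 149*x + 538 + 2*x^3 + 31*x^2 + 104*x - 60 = 2*x^3 + 38*x^2 + 232*x + 448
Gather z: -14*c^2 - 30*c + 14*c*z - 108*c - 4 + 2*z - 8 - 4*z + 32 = -14*c^2 - 138*c + z*(14*c - 2) + 20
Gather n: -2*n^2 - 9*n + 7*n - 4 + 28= -2*n^2 - 2*n + 24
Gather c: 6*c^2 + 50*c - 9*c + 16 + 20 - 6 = 6*c^2 + 41*c + 30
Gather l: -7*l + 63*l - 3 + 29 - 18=56*l + 8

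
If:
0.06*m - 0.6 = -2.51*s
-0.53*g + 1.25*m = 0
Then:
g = 23.5849056603774 - 98.6635220125786*s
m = 10.0 - 41.8333333333333*s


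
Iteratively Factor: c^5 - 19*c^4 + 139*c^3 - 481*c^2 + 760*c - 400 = (c - 4)*(c^4 - 15*c^3 + 79*c^2 - 165*c + 100) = (c - 4)*(c - 1)*(c^3 - 14*c^2 + 65*c - 100) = (c - 5)*(c - 4)*(c - 1)*(c^2 - 9*c + 20) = (c - 5)*(c - 4)^2*(c - 1)*(c - 5)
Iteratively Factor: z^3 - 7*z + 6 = (z + 3)*(z^2 - 3*z + 2) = (z - 2)*(z + 3)*(z - 1)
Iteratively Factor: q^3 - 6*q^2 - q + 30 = (q - 5)*(q^2 - q - 6) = (q - 5)*(q + 2)*(q - 3)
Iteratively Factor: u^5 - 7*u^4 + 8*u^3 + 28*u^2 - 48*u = (u - 4)*(u^4 - 3*u^3 - 4*u^2 + 12*u) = (u - 4)*(u - 3)*(u^3 - 4*u) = (u - 4)*(u - 3)*(u - 2)*(u^2 + 2*u) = (u - 4)*(u - 3)*(u - 2)*(u + 2)*(u)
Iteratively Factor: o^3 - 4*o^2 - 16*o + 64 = (o + 4)*(o^2 - 8*o + 16) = (o - 4)*(o + 4)*(o - 4)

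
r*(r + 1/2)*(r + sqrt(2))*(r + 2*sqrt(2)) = r^4 + r^3/2 + 3*sqrt(2)*r^3 + 3*sqrt(2)*r^2/2 + 4*r^2 + 2*r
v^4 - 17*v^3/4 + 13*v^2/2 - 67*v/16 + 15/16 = (v - 3/2)*(v - 5/4)*(v - 1)*(v - 1/2)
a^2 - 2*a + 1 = (a - 1)^2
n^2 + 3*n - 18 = (n - 3)*(n + 6)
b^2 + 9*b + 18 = (b + 3)*(b + 6)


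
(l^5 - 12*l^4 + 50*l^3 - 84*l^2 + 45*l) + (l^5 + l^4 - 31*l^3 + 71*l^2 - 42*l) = 2*l^5 - 11*l^4 + 19*l^3 - 13*l^2 + 3*l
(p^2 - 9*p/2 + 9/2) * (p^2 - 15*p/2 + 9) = p^4 - 12*p^3 + 189*p^2/4 - 297*p/4 + 81/2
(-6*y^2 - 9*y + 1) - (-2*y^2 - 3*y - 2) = -4*y^2 - 6*y + 3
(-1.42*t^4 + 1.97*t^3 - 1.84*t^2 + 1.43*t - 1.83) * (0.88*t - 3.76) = -1.2496*t^5 + 7.0728*t^4 - 9.0264*t^3 + 8.1768*t^2 - 6.9872*t + 6.8808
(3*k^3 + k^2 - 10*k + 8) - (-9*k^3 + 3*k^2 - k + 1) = 12*k^3 - 2*k^2 - 9*k + 7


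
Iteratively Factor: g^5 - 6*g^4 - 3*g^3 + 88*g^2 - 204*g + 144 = (g + 4)*(g^4 - 10*g^3 + 37*g^2 - 60*g + 36) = (g - 2)*(g + 4)*(g^3 - 8*g^2 + 21*g - 18) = (g - 3)*(g - 2)*(g + 4)*(g^2 - 5*g + 6) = (g - 3)^2*(g - 2)*(g + 4)*(g - 2)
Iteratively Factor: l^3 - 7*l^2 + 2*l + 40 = (l - 4)*(l^2 - 3*l - 10) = (l - 5)*(l - 4)*(l + 2)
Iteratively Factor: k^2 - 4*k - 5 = (k - 5)*(k + 1)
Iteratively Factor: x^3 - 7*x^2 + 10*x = (x)*(x^2 - 7*x + 10) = x*(x - 2)*(x - 5)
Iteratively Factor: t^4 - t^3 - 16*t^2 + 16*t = (t + 4)*(t^3 - 5*t^2 + 4*t) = (t - 4)*(t + 4)*(t^2 - t) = t*(t - 4)*(t + 4)*(t - 1)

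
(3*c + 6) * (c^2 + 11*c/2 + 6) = 3*c^3 + 45*c^2/2 + 51*c + 36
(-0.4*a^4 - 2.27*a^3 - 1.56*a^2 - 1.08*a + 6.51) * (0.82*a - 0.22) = -0.328*a^5 - 1.7734*a^4 - 0.7798*a^3 - 0.5424*a^2 + 5.5758*a - 1.4322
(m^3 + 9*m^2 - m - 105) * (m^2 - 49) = m^5 + 9*m^4 - 50*m^3 - 546*m^2 + 49*m + 5145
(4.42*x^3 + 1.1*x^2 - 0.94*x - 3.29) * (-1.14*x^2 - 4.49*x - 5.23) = -5.0388*x^5 - 21.0998*x^4 - 26.984*x^3 + 2.2182*x^2 + 19.6883*x + 17.2067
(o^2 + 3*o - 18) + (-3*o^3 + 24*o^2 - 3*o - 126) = -3*o^3 + 25*o^2 - 144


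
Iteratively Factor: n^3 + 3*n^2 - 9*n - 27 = (n - 3)*(n^2 + 6*n + 9) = (n - 3)*(n + 3)*(n + 3)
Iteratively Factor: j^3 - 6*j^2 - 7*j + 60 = (j + 3)*(j^2 - 9*j + 20) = (j - 5)*(j + 3)*(j - 4)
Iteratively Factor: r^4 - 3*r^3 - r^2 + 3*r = (r - 1)*(r^3 - 2*r^2 - 3*r) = (r - 3)*(r - 1)*(r^2 + r) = r*(r - 3)*(r - 1)*(r + 1)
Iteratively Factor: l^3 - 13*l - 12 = (l + 1)*(l^2 - l - 12) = (l - 4)*(l + 1)*(l + 3)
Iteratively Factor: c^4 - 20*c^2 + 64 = (c - 4)*(c^3 + 4*c^2 - 4*c - 16) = (c - 4)*(c - 2)*(c^2 + 6*c + 8) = (c - 4)*(c - 2)*(c + 2)*(c + 4)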